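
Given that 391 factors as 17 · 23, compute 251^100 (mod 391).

324

Mod 17: 251 ≡ 13; by Fermat, exponent reduces to 100 mod 16 = 4; 13^4 ≡ 1 (mod 17).
Mod 23: 251 ≡ 21; by Fermat, exponent reduces to 100 mod 22 = 12; 21^12 ≡ 2 (mod 23).
Combine by CRT: x ≡ 1 (mod 17), x ≡ 2 (mod 23) ⇒ x ≡ 324 (mod 391).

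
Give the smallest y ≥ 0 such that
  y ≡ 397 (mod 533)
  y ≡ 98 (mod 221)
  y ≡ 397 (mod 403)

gcd(533, 221) = 13 and 13 | (98 − 397), so the pair is consistent; merging gives y ≡ 2529 (mod 9061), where 9061 = lcm(533, 221).
gcd(9061, 403) = 13 and 13 | (397 − 2529), so the pair is consistent; merging gives y ≡ 165627 (mod 280891), where 280891 = lcm(9061, 403).
The solution is unique modulo lcm(533, 221, 403) = 280891.

165627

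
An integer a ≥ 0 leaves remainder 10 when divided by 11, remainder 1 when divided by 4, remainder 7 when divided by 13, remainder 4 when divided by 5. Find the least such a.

2529

The moduli are pairwise coprime; N = 11·4·13·5 = 2860.
N/11 = 260; 260 ≡ 7 (mod 11); 7·8 ≡ 1, so inverse 8.
N/4 = 715; 715 ≡ 3 (mod 4); 3·3 ≡ 1, so inverse 3.
N/13 = 220; 220 ≡ 12 (mod 13); 12·12 ≡ 1, so inverse 12.
N/5 = 572; 572 ≡ 2 (mod 5); 2·3 ≡ 1, so inverse 3.
a ≡ 10·260·8 + 1·715·3 + 7·220·12 + 4·572·3 = 48289.
48289 mod 2860 = 2529.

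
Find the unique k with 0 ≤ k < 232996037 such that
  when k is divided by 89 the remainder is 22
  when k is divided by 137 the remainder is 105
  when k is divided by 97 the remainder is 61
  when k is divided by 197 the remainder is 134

The moduli are pairwise coprime; N = 89·137·97·197 = 232996037.
N/89 = 2617933; 2617933 ≡ 87 (mod 89); 87·44 ≡ 1, so inverse 44.
N/137 = 1700701; 1700701 ≡ 120 (mod 137); 120·8 ≡ 1, so inverse 8.
N/97 = 2402021; 2402021 ≡ 10 (mod 97); 10·68 ≡ 1, so inverse 68.
N/197 = 1182721; 1182721 ≡ 130 (mod 197); 130·147 ≡ 1, so inverse 147.
k ≡ 22·2617933·44 + 105·1700701·8 + 61·2402021·68 + 134·1182721·147 = 37223569350.
37223569350 mod 232996037 = 177199467.

177199467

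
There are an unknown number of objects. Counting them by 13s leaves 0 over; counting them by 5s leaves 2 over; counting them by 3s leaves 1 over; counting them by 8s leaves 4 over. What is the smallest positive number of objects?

The moduli are pairwise coprime; M = 13·5·3·8 = 1560.
M/13 = 120; 120 ≡ 3 (mod 13); 3·9 ≡ 1, so inverse 9.
M/5 = 312; 312 ≡ 2 (mod 5); 2·3 ≡ 1, so inverse 3.
M/3 = 520; 520 ≡ 1 (mod 3), inverse 1.
M/8 = 195; 195 ≡ 3 (mod 8); 3·3 ≡ 1, so inverse 3.
N ≡ 0·120·9 + 2·312·3 + 1·520·1 + 4·195·3 = 4732.
4732 mod 1560 = 52.

52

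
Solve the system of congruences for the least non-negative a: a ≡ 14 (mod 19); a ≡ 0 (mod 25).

375

From a ≡ 14 (mod 19) write a = 14 + 19t. Substituting into a ≡ 0 (mod 25) gives 19t ≡ 11 (mod 25), and since 19⁻¹ ≡ 4 (mod 25), t ≡ 19. Hence a ≡ 14 + 19·19 = 375 (mod 475).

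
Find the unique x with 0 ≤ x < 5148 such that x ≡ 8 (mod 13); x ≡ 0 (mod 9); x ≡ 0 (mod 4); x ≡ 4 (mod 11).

2556

From x ≡ 8 (mod 13) write x = 8 + 13t. Substituting into x ≡ 0 (mod 9) gives 13t ≡ 1 (mod 9), and since 4⁻¹ ≡ 7 (mod 9), t ≡ 7. Hence x ≡ 8 + 13·7 = 99 (mod 117).
From x ≡ 99 (mod 117) write x = 99 + 117t. Substituting into x ≡ 0 (mod 4) gives 117t ≡ 1 (mod 4), and since 1⁻¹ ≡ 1 (mod 4), t ≡ 1. Hence x ≡ 99 + 117·1 = 216 (mod 468).
From x ≡ 216 (mod 468) write x = 216 + 468t. Substituting into x ≡ 4 (mod 11) gives 468t ≡ 8 (mod 11), and since 6⁻¹ ≡ 2 (mod 11), t ≡ 5. Hence x ≡ 216 + 468·5 = 2556 (mod 5148).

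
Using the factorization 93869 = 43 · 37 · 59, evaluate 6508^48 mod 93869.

Mod 43: 6508 ≡ 15; by Fermat, exponent reduces to 48 mod 42 = 6; 15^6 ≡ 11 (mod 43).
Mod 37: 6508 ≡ 33; by Fermat, exponent reduces to 48 mod 36 = 12; 33^12 ≡ 10 (mod 37).
Mod 59: 6508 ≡ 18; 18^48 ≡ 27 (mod 59).
Combine by CRT: x ≡ 11 (mod 43), x ≡ 10 (mod 37), x ≡ 27 (mod 59) ⇒ x ≡ 5042 (mod 93869).

5042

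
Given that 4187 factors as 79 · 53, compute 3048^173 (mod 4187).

Mod 79: 3048 ≡ 46; by Fermat, exponent reduces to 173 mod 78 = 17; 46^17 ≡ 52 (mod 79).
Mod 53: 3048 ≡ 27; by Fermat, exponent reduces to 173 mod 52 = 17; 27^17 ≡ 18 (mod 53).
Combine by CRT: x ≡ 52 (mod 79), x ≡ 18 (mod 53) ⇒ x ≡ 1237 (mod 4187).

1237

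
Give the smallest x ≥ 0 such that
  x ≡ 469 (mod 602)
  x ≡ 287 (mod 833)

Combine the congruences pairwise.
gcd(602, 833) = 7 and 7 | (287 − 469), so the pair is consistent; merging gives x ≡ 5285 (mod 71638), where 71638 = lcm(602, 833).
The solution is unique modulo lcm(602, 833) = 71638.

5285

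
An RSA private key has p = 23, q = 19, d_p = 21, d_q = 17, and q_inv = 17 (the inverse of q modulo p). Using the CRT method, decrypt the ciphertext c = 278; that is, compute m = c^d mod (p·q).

426

m₁ = c^(d_p) mod p: c ≡ 2 (mod 23), and 2^21 mod 23 = 12.
m₂ = c^(d_q) mod q: c ≡ 12 (mod 19), and 12^17 mod 19 = 8.
h = q_inv·(m₁ − m₂) mod p = 17·(12 − 8) mod 23 = 22.
m = m₂ + h·q = 8 + 22·19 = 426.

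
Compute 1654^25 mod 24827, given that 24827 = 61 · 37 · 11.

1321

Mod 61: 1654 ≡ 7; 7^25 ≡ 40 (mod 61).
Mod 37: 1654 ≡ 26; 26^25 ≡ 26 (mod 37).
Mod 11: 1654 ≡ 4; by Fermat, exponent reduces to 25 mod 10 = 5; 4^5 ≡ 1 (mod 11).
Combine by CRT: x ≡ 40 (mod 61), x ≡ 26 (mod 37), x ≡ 1 (mod 11) ⇒ x ≡ 1321 (mod 24827).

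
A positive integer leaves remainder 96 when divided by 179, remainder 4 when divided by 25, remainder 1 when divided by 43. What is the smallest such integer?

94429

The moduli are pairwise coprime; N = 179·25·43 = 192425.
N/179 = 1075; 1075 ≡ 1 (mod 179), inverse 1.
N/25 = 7697; 7697 ≡ 22 (mod 25); 22·8 ≡ 1, so inverse 8.
N/43 = 4475; 4475 ≡ 3 (mod 43); 3·29 ≡ 1, so inverse 29.
x ≡ 96·1075·1 + 4·7697·8 + 1·4475·29 = 479279.
479279 mod 192425 = 94429.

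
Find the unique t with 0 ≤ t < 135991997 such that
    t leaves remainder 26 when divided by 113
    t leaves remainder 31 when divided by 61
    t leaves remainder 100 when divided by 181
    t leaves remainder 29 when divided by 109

The moduli are pairwise coprime; N = 113·61·181·109 = 135991997.
N/113 = 1203469; 1203469 ≡ 19 (mod 113); 19·6 ≡ 1, so inverse 6.
N/61 = 2229377; 2229377 ≡ 10 (mod 61); 10·55 ≡ 1, so inverse 55.
N/181 = 751337; 751337 ≡ 6 (mod 181); 6·151 ≡ 1, so inverse 151.
N/109 = 1247633; 1247633 ≡ 19 (mod 109); 19·23 ≡ 1, so inverse 23.
t ≡ 26·1203469·6 + 31·2229377·55 + 100·751337·151 + 29·1247633·23 = 16166188860.
16166188860 mod 135991997 = 119133214.

119133214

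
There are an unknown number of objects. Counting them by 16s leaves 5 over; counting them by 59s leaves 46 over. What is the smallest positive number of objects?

341

From N ≡ 5 (mod 16) write N = 5 + 16t. Substituting into N ≡ 46 (mod 59) gives 16t ≡ 41 (mod 59), and since 16⁻¹ ≡ 48 (mod 59), t ≡ 21. Hence N ≡ 5 + 16·21 = 341 (mod 944).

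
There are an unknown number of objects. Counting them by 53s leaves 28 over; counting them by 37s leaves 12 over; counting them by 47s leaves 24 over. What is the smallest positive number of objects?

70571

The moduli are pairwise coprime; M = 53·37·47 = 92167.
M/53 = 1739; 1739 ≡ 43 (mod 53); 43·37 ≡ 1, so inverse 37.
M/37 = 2491; 2491 ≡ 12 (mod 37); 12·34 ≡ 1, so inverse 34.
M/47 = 1961; 1961 ≡ 34 (mod 47); 34·18 ≡ 1, so inverse 18.
N ≡ 28·1739·37 + 12·2491·34 + 24·1961·18 = 3665084.
3665084 mod 92167 = 70571.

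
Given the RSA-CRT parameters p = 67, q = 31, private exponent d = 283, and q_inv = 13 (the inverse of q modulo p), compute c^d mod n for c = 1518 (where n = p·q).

d_p = d mod (p−1) = 283 mod 66 = 19; d_q = d mod (q−1) = 13.
m₁ = c^(d_p) mod p: c ≡ 44 (mod 67), and 44^19 mod 67 = 51.
m₂ = c^(d_q) mod q: c ≡ 30 (mod 31), and 30^13 mod 31 = 30.
h = q_inv·(m₁ − m₂) mod p = 13·(51 − 30) mod 67 = 5.
m = m₂ + h·q = 30 + 5·31 = 185.

185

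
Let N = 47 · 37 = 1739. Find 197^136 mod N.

1381

Mod 47: 197 ≡ 9; by Fermat, exponent reduces to 136 mod 46 = 44; 9^44 ≡ 18 (mod 47).
Mod 37: 197 ≡ 12; by Fermat, exponent reduces to 136 mod 36 = 28; 12^28 ≡ 12 (mod 37).
Combine by CRT: x ≡ 18 (mod 47), x ≡ 12 (mod 37) ⇒ x ≡ 1381 (mod 1739).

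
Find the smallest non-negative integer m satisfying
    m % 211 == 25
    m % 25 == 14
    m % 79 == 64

158064

The moduli are pairwise coprime; N = 211·25·79 = 416725.
N/211 = 1975; 1975 ≡ 76 (mod 211); 76·25 ≡ 1, so inverse 25.
N/25 = 16669; 16669 ≡ 19 (mod 25); 19·4 ≡ 1, so inverse 4.
N/79 = 5275; 5275 ≡ 61 (mod 79); 61·57 ≡ 1, so inverse 57.
m ≡ 25·1975·25 + 14·16669·4 + 64·5275·57 = 21411039.
21411039 mod 416725 = 158064.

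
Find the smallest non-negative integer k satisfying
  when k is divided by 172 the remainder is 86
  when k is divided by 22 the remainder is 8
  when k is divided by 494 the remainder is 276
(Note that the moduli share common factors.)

gcd(172, 22) = 2 and 2 | (8 − 86), so the pair is consistent; merging gives k ≡ 602 (mod 1892), where 1892 = lcm(172, 22).
gcd(1892, 494) = 2 and 2 | (276 − 602), so the pair is consistent; merging gives k ≡ 464142 (mod 467324), where 467324 = lcm(1892, 494).
The solution is unique modulo lcm(172, 22, 494) = 467324.

464142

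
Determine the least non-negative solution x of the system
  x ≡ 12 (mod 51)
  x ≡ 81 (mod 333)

Combine the congruences pairwise.
gcd(51, 333) = 3 and 3 | (81 − 12), so the pair is consistent; merging gives x ≡ 1746 (mod 5661), where 5661 = lcm(51, 333).
The solution is unique modulo lcm(51, 333) = 5661.

1746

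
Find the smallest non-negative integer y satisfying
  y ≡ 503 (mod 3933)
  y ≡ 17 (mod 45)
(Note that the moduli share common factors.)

12302

Combine the congruences pairwise.
gcd(3933, 45) = 9 and 9 | (17 − 503), so the pair is consistent; merging gives y ≡ 12302 (mod 19665), where 19665 = lcm(3933, 45).
The solution is unique modulo lcm(3933, 45) = 19665.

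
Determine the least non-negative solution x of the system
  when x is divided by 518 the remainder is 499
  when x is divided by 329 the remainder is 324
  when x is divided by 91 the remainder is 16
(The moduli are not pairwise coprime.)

128963

gcd(518, 329) = 7 and 7 | (324 − 499), so the pair is consistent; merging gives x ≡ 7233 (mod 24346), where 24346 = lcm(518, 329).
gcd(24346, 91) = 7 and 7 | (16 − 7233), so the pair is consistent; merging gives x ≡ 128963 (mod 316498), where 316498 = lcm(24346, 91).
The solution is unique modulo lcm(518, 329, 91) = 316498.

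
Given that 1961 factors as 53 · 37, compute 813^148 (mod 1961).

Mod 53: 813 ≡ 18; by Fermat, exponent reduces to 148 mod 52 = 44; 18^44 ≡ 42 (mod 53).
Mod 37: 813 ≡ 36; by Fermat, exponent reduces to 148 mod 36 = 4; 36^4 ≡ 1 (mod 37).
Combine by CRT: x ≡ 42 (mod 53), x ≡ 1 (mod 37) ⇒ x ≡ 519 (mod 1961).

519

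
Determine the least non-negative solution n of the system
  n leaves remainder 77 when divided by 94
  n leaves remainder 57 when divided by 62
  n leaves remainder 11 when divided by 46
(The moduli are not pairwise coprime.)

Combine the congruences pairwise.
gcd(94, 62) = 2 and 2 | (57 − 77), so the pair is consistent; merging gives n ≡ 1111 (mod 2914), where 2914 = lcm(94, 62).
gcd(2914, 46) = 2 and 2 | (11 − 1111), so the pair is consistent; merging gives n ≡ 18595 (mod 67022), where 67022 = lcm(2914, 46).
The solution is unique modulo lcm(94, 62, 46) = 67022.

18595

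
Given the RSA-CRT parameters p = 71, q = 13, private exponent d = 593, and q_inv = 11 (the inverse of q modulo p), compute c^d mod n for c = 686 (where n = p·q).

d_p = d mod (p−1) = 593 mod 70 = 33; d_q = d mod (q−1) = 5.
m₁ = c^(d_p) mod p: c ≡ 47 (mod 71), and 47^33 mod 71 = 62.
m₂ = c^(d_q) mod q: c ≡ 10 (mod 13), and 10^5 mod 13 = 4.
h = q_inv·(m₁ − m₂) mod p = 11·(62 − 4) mod 71 = 70.
m = m₂ + h·q = 4 + 70·13 = 914.

914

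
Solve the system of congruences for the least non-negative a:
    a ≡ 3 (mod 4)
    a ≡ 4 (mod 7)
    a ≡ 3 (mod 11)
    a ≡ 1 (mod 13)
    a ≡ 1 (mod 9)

19891

The moduli are pairwise coprime; N = 4·7·11·13·9 = 36036.
N/4 = 9009; 9009 ≡ 1 (mod 4), inverse 1.
N/7 = 5148; 5148 ≡ 3 (mod 7); 3·5 ≡ 1, so inverse 5.
N/11 = 3276; 3276 ≡ 9 (mod 11); 9·5 ≡ 1, so inverse 5.
N/13 = 2772; 2772 ≡ 3 (mod 13); 3·9 ≡ 1, so inverse 9.
N/9 = 4004; 4004 ≡ 8 (mod 9); 8·8 ≡ 1, so inverse 8.
a ≡ 3·9009·1 + 4·5148·5 + 3·3276·5 + 1·2772·9 + 1·4004·8 = 236107.
236107 mod 36036 = 19891.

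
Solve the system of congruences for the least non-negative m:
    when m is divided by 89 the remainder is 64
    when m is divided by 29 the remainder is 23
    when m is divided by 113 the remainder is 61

69217

Combine the congruences pairwise.
From m ≡ 64 (mod 89) write m = 64 + 89t. Substituting into m ≡ 23 (mod 29) gives 89t ≡ 17 (mod 29), and since 2⁻¹ ≡ 15 (mod 29), t ≡ 23. Hence m ≡ 64 + 89·23 = 2111 (mod 2581).
From m ≡ 2111 (mod 2581) write m = 2111 + 2581t. Substituting into m ≡ 61 (mod 113) gives 2581t ≡ 97 (mod 113), and since 95⁻¹ ≡ 69 (mod 113), t ≡ 26. Hence m ≡ 2111 + 2581·26 = 69217 (mod 291653).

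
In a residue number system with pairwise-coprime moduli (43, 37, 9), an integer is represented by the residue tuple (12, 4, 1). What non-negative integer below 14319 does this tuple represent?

13213

Combine the congruences pairwise.
From x ≡ 12 (mod 43) write x = 12 + 43t. Substituting into x ≡ 4 (mod 37) gives 43t ≡ 29 (mod 37), and since 6⁻¹ ≡ 31 (mod 37), t ≡ 11. Hence x ≡ 12 + 43·11 = 485 (mod 1591).
From x ≡ 485 (mod 1591) write x = 485 + 1591t. Substituting into x ≡ 1 (mod 9) gives 1591t ≡ 2 (mod 9), and since 7⁻¹ ≡ 4 (mod 9), t ≡ 8. Hence x ≡ 485 + 1591·8 = 13213 (mod 14319).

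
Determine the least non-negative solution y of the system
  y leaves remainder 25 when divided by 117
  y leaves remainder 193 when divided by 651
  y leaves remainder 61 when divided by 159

153178

Combine the congruences pairwise.
gcd(117, 651) = 3 and 3 | (193 − 25), so the pair is consistent; merging gives y ≡ 844 (mod 25389), where 25389 = lcm(117, 651).
gcd(25389, 159) = 3 and 3 | (61 − 844), so the pair is consistent; merging gives y ≡ 153178 (mod 1345617), where 1345617 = lcm(25389, 159).
The solution is unique modulo lcm(117, 651, 159) = 1345617.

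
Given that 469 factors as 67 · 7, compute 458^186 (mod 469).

442

Mod 67: 458 ≡ 56; by Fermat, exponent reduces to 186 mod 66 = 54; 56^54 ≡ 40 (mod 67).
Mod 7: 458 ≡ 3; since 6 | 186, by Fermat 3^186 ≡ 1 (mod 7).
Combine by CRT: x ≡ 40 (mod 67), x ≡ 1 (mod 7) ⇒ x ≡ 442 (mod 469).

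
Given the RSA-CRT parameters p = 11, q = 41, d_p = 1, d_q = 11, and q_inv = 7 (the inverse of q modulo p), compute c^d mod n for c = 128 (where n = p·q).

m₁ = c^(d_p) mod p: c ≡ 7 (mod 11), and 7^1 mod 11 = 7.
m₂ = c^(d_q) mod q: c ≡ 5 (mod 41), and 5^11 mod 41 = 36.
h = q_inv·(m₁ − m₂) mod p = 7·(7 − 36) mod 11 = 6.
m = m₂ + h·q = 36 + 6·41 = 282.

282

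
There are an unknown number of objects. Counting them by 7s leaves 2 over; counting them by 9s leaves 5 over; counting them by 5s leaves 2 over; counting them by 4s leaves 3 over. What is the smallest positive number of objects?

527

The moduli are pairwise coprime; M = 7·9·5·4 = 1260.
M/7 = 180; 180 ≡ 5 (mod 7); 5·3 ≡ 1, so inverse 3.
M/9 = 140; 140 ≡ 5 (mod 9); 5·2 ≡ 1, so inverse 2.
M/5 = 252; 252 ≡ 2 (mod 5); 2·3 ≡ 1, so inverse 3.
M/4 = 315; 315 ≡ 3 (mod 4); 3·3 ≡ 1, so inverse 3.
N ≡ 2·180·3 + 5·140·2 + 2·252·3 + 3·315·3 = 6827.
6827 mod 1260 = 527.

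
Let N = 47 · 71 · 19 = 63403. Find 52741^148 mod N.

49006

Mod 47: 52741 ≡ 7; by Fermat, exponent reduces to 148 mod 46 = 10; 7^10 ≡ 32 (mod 47).
Mod 71: 52741 ≡ 59; by Fermat, exponent reduces to 148 mod 70 = 8; 59^8 ≡ 16 (mod 71).
Mod 19: 52741 ≡ 16; by Fermat, exponent reduces to 148 mod 18 = 4; 16^4 ≡ 5 (mod 19).
Combine by CRT: x ≡ 32 (mod 47), x ≡ 16 (mod 71), x ≡ 5 (mod 19) ⇒ x ≡ 49006 (mod 63403).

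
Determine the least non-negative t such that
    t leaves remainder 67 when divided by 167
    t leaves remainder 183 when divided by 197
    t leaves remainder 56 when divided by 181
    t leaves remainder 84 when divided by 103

256379135

The moduli are pairwise coprime; N = 167·197·181·103 = 613336057.
N/167 = 3672671; 3672671 ≡ 7 (mod 167); 7·24 ≡ 1, so inverse 24.
N/197 = 3113381; 3113381 ≡ 190 (mod 197); 190·28 ≡ 1, so inverse 28.
N/181 = 3388597; 3388597 ≡ 96 (mod 181); 96·66 ≡ 1, so inverse 66.
N/103 = 5954719; 5954719 ≡ 83 (mod 103); 83·36 ≡ 1, so inverse 36.
t ≡ 67·3672671·24 + 183·3113381·28 + 56·3388597·66 + 84·5954719·36 = 52389943980.
52389943980 mod 613336057 = 256379135.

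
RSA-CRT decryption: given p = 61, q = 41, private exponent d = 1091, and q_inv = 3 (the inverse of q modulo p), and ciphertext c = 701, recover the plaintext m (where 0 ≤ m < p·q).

d_p = d mod (p−1) = 1091 mod 60 = 11; d_q = d mod (q−1) = 11.
m₁ = c^(d_p) mod p: c ≡ 30 (mod 61), and 30^11 mod 61 = 54.
m₂ = c^(d_q) mod q: c ≡ 4 (mod 41), and 4^11 mod 41 = 4.
h = q_inv·(m₁ − m₂) mod p = 3·(54 − 4) mod 61 = 28.
m = m₂ + h·q = 4 + 28·41 = 1152.

1152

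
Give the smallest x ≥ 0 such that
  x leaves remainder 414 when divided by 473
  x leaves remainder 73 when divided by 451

gcd(473, 451) = 11 and 11 | (73 − 414), so the pair is consistent; merging gives x ≡ 2779 (mod 19393), where 19393 = lcm(473, 451).
The solution is unique modulo lcm(473, 451) = 19393.

2779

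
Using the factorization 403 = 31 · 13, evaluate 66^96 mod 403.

Mod 31: 66 ≡ 4; by Fermat, exponent reduces to 96 mod 30 = 6; 4^6 ≡ 4 (mod 31).
Mod 13: 66 ≡ 1; since 12 | 96, by Fermat 1^96 ≡ 1 (mod 13).
Combine by CRT: x ≡ 4 (mod 31), x ≡ 1 (mod 13) ⇒ x ≡ 66 (mod 403).

66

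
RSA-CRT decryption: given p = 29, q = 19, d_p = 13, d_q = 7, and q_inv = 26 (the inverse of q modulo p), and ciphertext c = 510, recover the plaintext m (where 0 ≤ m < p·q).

17

m₁ = c^(d_p) mod p: c ≡ 17 (mod 29), and 17^13 mod 29 = 17.
m₂ = c^(d_q) mod q: c ≡ 16 (mod 19), and 16^7 mod 19 = 17.
h = q_inv·(m₁ − m₂) mod p = 26·(17 − 17) mod 29 = 0.
m = m₂ + h·q = 17 + 0·19 = 17.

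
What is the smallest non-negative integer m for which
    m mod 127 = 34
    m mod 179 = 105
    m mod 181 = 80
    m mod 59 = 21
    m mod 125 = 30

25435242280

From m ≡ 34 (mod 127) write m = 34 + 127t. Substituting into m ≡ 105 (mod 179) gives 127t ≡ 71 (mod 179), and since 127⁻¹ ≡ 148 (mod 179), t ≡ 126. Hence m ≡ 34 + 127·126 = 16036 (mod 22733).
From m ≡ 16036 (mod 22733) write m = 16036 + 22733t. Substituting into m ≡ 80 (mod 181) gives 22733t ≡ 153 (mod 181), and since 108⁻¹ ≡ 119 (mod 181), t ≡ 107. Hence m ≡ 16036 + 22733·107 = 2448467 (mod 4114673).
From m ≡ 2448467 (mod 4114673) write m = 2448467 + 4114673t. Substituting into m ≡ 21 (mod 59) gives 4114673t ≡ 54 (mod 59), and since 13⁻¹ ≡ 50 (mod 59), t ≡ 45. Hence m ≡ 2448467 + 4114673·45 = 187608752 (mod 242765707).
From m ≡ 187608752 (mod 242765707) write m = 187608752 + 242765707t. Substituting into m ≡ 30 (mod 125) gives 242765707t ≡ 28 (mod 125), and since 82⁻¹ ≡ 93 (mod 125), t ≡ 104. Hence m ≡ 187608752 + 242765707·104 = 25435242280 (mod 30345713375).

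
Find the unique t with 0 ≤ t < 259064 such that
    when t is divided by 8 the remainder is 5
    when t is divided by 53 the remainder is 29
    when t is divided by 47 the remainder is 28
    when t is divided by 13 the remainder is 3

The moduli are pairwise coprime; N = 8·53·47·13 = 259064.
N/8 = 32383; 32383 ≡ 7 (mod 8); 7·7 ≡ 1, so inverse 7.
N/53 = 4888; 4888 ≡ 12 (mod 53); 12·31 ≡ 1, so inverse 31.
N/47 = 5512; 5512 ≡ 13 (mod 47); 13·29 ≡ 1, so inverse 29.
N/13 = 19928; 19928 ≡ 12 (mod 13); 12·12 ≡ 1, so inverse 12.
t ≡ 5·32383·7 + 29·4888·31 + 28·5512·29 + 3·19928·12 = 10720869.
10720869 mod 259064 = 99245.

99245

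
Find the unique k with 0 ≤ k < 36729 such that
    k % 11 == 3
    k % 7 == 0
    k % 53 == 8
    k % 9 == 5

17339

From k ≡ 3 (mod 11) write k = 3 + 11t. Substituting into k ≡ 0 (mod 7) gives 11t ≡ 4 (mod 7), and since 4⁻¹ ≡ 2 (mod 7), t ≡ 1. Hence k ≡ 3 + 11·1 = 14 (mod 77).
From k ≡ 14 (mod 77) write k = 14 + 77t. Substituting into k ≡ 8 (mod 53) gives 77t ≡ 47 (mod 53), and since 24⁻¹ ≡ 42 (mod 53), t ≡ 13. Hence k ≡ 14 + 77·13 = 1015 (mod 4081).
From k ≡ 1015 (mod 4081) write k = 1015 + 4081t. Substituting into k ≡ 5 (mod 9) gives 4081t ≡ 7 (mod 9), and since 4⁻¹ ≡ 7 (mod 9), t ≡ 4. Hence k ≡ 1015 + 4081·4 = 17339 (mod 36729).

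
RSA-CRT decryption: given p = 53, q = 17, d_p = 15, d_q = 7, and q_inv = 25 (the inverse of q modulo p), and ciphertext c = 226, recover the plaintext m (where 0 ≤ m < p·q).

m₁ = c^(d_p) mod p: c ≡ 14 (mod 53), and 14^15 mod 53 = 3.
m₂ = c^(d_q) mod q: c ≡ 5 (mod 17), and 5^7 mod 17 = 10.
h = q_inv·(m₁ − m₂) mod p = 25·(3 − 10) mod 53 = 37.
m = m₂ + h·q = 10 + 37·17 = 639.

639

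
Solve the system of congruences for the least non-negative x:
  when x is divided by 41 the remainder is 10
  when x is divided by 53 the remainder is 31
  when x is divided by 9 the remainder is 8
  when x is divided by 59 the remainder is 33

14606

From x ≡ 10 (mod 41) write x = 10 + 41t. Substituting into x ≡ 31 (mod 53) gives 41t ≡ 21 (mod 53), and since 41⁻¹ ≡ 22 (mod 53), t ≡ 38. Hence x ≡ 10 + 41·38 = 1568 (mod 2173).
From x ≡ 1568 (mod 2173) write x = 1568 + 2173t. Substituting into x ≡ 8 (mod 9) gives 2173t ≡ 6 (mod 9), and since 4⁻¹ ≡ 7 (mod 9), t ≡ 6. Hence x ≡ 1568 + 2173·6 = 14606 (mod 19557).
From x ≡ 14606 (mod 19557) write x = 14606 + 19557t. Substituting into x ≡ 33 (mod 59) gives 19557t ≡ 0 (mod 59), and since 28⁻¹ ≡ 19 (mod 59), t ≡ 0. Hence x ≡ 14606 + 19557·0 = 14606 (mod 1153863).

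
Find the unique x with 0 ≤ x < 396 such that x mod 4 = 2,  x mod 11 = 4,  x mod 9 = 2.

290

The moduli are pairwise coprime; N = 4·11·9 = 396.
N/4 = 99; 99 ≡ 3 (mod 4); 3·3 ≡ 1, so inverse 3.
N/11 = 36; 36 ≡ 3 (mod 11); 3·4 ≡ 1, so inverse 4.
N/9 = 44; 44 ≡ 8 (mod 9); 8·8 ≡ 1, so inverse 8.
x ≡ 2·99·3 + 4·36·4 + 2·44·8 = 1874.
1874 mod 396 = 290.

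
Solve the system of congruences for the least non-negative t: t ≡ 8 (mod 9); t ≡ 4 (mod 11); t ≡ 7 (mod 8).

The moduli are pairwise coprime; N = 9·11·8 = 792.
N/9 = 88; 88 ≡ 7 (mod 9); 7·4 ≡ 1, so inverse 4.
N/11 = 72; 72 ≡ 6 (mod 11); 6·2 ≡ 1, so inverse 2.
N/8 = 99; 99 ≡ 3 (mod 8); 3·3 ≡ 1, so inverse 3.
t ≡ 8·88·4 + 4·72·2 + 7·99·3 = 5471.
5471 mod 792 = 719.

719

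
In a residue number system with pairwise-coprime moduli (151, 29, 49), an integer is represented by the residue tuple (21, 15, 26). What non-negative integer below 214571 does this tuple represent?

109345

From x ≡ 21 (mod 151) write x = 21 + 151t. Substituting into x ≡ 15 (mod 29) gives 151t ≡ 23 (mod 29), and since 6⁻¹ ≡ 5 (mod 29), t ≡ 28. Hence x ≡ 21 + 151·28 = 4249 (mod 4379).
From x ≡ 4249 (mod 4379) write x = 4249 + 4379t. Substituting into x ≡ 26 (mod 49) gives 4379t ≡ 40 (mod 49), and since 18⁻¹ ≡ 30 (mod 49), t ≡ 24. Hence x ≡ 4249 + 4379·24 = 109345 (mod 214571).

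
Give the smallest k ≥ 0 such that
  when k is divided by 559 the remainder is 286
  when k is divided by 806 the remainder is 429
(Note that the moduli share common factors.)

gcd(559, 806) = 13 and 13 | (429 − 286), so the pair is consistent; merging gives k ≡ 10907 (mod 34658), where 34658 = lcm(559, 806).
The solution is unique modulo lcm(559, 806) = 34658.

10907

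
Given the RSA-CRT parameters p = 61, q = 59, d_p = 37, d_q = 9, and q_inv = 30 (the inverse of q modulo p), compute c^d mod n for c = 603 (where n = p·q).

m₁ = c^(d_p) mod p: c ≡ 54 (mod 61), and 54^37 mod 61 = 43.
m₂ = c^(d_q) mod q: c ≡ 13 (mod 59), and 13^9 mod 59 = 30.
h = q_inv·(m₁ − m₂) mod p = 30·(43 − 30) mod 61 = 24.
m = m₂ + h·q = 30 + 24·59 = 1446.

1446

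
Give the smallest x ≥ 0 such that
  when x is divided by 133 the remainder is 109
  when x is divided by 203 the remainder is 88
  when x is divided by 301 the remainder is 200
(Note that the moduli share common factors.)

36019

Combine the congruences pairwise.
gcd(133, 203) = 7 and 7 | (88 − 109), so the pair is consistent; merging gives x ≡ 1306 (mod 3857), where 3857 = lcm(133, 203).
gcd(3857, 301) = 7 and 7 | (200 − 1306), so the pair is consistent; merging gives x ≡ 36019 (mod 165851), where 165851 = lcm(3857, 301).
The solution is unique modulo lcm(133, 203, 301) = 165851.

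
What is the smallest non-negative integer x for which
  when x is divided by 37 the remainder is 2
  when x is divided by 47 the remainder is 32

1630

From x ≡ 2 (mod 37) write x = 2 + 37t. Substituting into x ≡ 32 (mod 47) gives 37t ≡ 30 (mod 47), and since 37⁻¹ ≡ 14 (mod 47), t ≡ 44. Hence x ≡ 2 + 37·44 = 1630 (mod 1739).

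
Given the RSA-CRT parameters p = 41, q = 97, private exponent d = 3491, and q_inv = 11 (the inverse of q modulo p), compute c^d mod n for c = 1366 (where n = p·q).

609

d_p = d mod (p−1) = 3491 mod 40 = 11; d_q = d mod (q−1) = 35.
m₁ = c^(d_p) mod p: c ≡ 13 (mod 41), and 13^11 mod 41 = 35.
m₂ = c^(d_q) mod q: c ≡ 8 (mod 97), and 8^35 mod 97 = 27.
h = q_inv·(m₁ − m₂) mod p = 11·(35 − 27) mod 41 = 6.
m = m₂ + h·q = 27 + 6·97 = 609.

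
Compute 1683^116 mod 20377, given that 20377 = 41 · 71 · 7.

Mod 41: 1683 ≡ 2; by Fermat, exponent reduces to 116 mod 40 = 36; 2^36 ≡ 18 (mod 41).
Mod 71: 1683 ≡ 50; by Fermat, exponent reduces to 116 mod 70 = 46; 50^46 ≡ 9 (mod 71).
Mod 7: 1683 ≡ 3; by Fermat, exponent reduces to 116 mod 6 = 2; 3^2 ≡ 2 (mod 7).
Combine by CRT: x ≡ 18 (mod 41), x ≡ 9 (mod 71), x ≡ 2 (mod 7) ⇒ x ≡ 4979 (mod 20377).

4979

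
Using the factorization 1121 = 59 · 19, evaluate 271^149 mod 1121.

Mod 59: 271 ≡ 35; by Fermat, exponent reduces to 149 mod 58 = 33; 35^33 ≡ 19 (mod 59).
Mod 19: 271 ≡ 5; by Fermat, exponent reduces to 149 mod 18 = 5; 5^5 ≡ 9 (mod 19).
Combine by CRT: x ≡ 19 (mod 59), x ≡ 9 (mod 19) ⇒ x ≡ 845 (mod 1121).

845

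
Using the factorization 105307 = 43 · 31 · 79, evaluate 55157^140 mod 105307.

39123

Mod 43: 55157 ≡ 31; by Fermat, exponent reduces to 140 mod 42 = 14; 31^14 ≡ 36 (mod 43).
Mod 31: 55157 ≡ 8; by Fermat, exponent reduces to 140 mod 30 = 20; 8^20 ≡ 1 (mod 31).
Mod 79: 55157 ≡ 15; by Fermat, exponent reduces to 140 mod 78 = 62; 15^62 ≡ 18 (mod 79).
Combine by CRT: x ≡ 36 (mod 43), x ≡ 1 (mod 31), x ≡ 18 (mod 79) ⇒ x ≡ 39123 (mod 105307).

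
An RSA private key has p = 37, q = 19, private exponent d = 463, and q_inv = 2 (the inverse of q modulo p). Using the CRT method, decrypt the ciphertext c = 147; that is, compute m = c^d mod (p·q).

d_p = d mod (p−1) = 463 mod 36 = 31; d_q = d mod (q−1) = 13.
m₁ = c^(d_p) mod p: c ≡ 36 (mod 37), and 36^31 mod 37 = 36.
m₂ = c^(d_q) mod q: c ≡ 14 (mod 19), and 14^13 mod 19 = 2.
h = q_inv·(m₁ − m₂) mod p = 2·(36 − 2) mod 37 = 31.
m = m₂ + h·q = 2 + 31·19 = 591.

591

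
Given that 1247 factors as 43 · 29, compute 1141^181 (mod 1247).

Mod 43: 1141 ≡ 23; by Fermat, exponent reduces to 181 mod 42 = 13; 23^13 ≡ 24 (mod 43).
Mod 29: 1141 ≡ 10; by Fermat, exponent reduces to 181 mod 28 = 13; 10^13 ≡ 26 (mod 29).
Combine by CRT: x ≡ 24 (mod 43), x ≡ 26 (mod 29) ⇒ x ≡ 1099 (mod 1247).

1099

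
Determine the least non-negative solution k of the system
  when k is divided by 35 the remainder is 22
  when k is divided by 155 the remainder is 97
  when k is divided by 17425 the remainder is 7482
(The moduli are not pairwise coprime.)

146882

Combine the congruences pairwise.
gcd(35, 155) = 5 and 5 | (97 − 22), so the pair is consistent; merging gives k ≡ 407 (mod 1085), where 1085 = lcm(35, 155).
gcd(1085, 17425) = 5 and 5 | (7482 − 407), so the pair is consistent; merging gives k ≡ 146882 (mod 3781225), where 3781225 = lcm(1085, 17425).
The solution is unique modulo lcm(35, 155, 17425) = 3781225.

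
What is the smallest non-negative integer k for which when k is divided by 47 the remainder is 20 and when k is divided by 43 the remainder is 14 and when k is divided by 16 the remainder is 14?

From k ≡ 20 (mod 47) write k = 20 + 47t. Substituting into k ≡ 14 (mod 43) gives 47t ≡ 37 (mod 43), and since 4⁻¹ ≡ 11 (mod 43), t ≡ 20. Hence k ≡ 20 + 47·20 = 960 (mod 2021).
From k ≡ 960 (mod 2021) write k = 960 + 2021t. Substituting into k ≡ 14 (mod 16) gives 2021t ≡ 14 (mod 16), and since 5⁻¹ ≡ 13 (mod 16), t ≡ 6. Hence k ≡ 960 + 2021·6 = 13086 (mod 32336).

13086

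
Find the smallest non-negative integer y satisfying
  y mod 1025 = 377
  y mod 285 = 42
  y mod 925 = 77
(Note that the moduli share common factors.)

gcd(1025, 285) = 5 and 5 | (42 − 377), so the pair is consistent; merging gives y ≡ 51627 (mod 58425), where 58425 = lcm(1025, 285).
gcd(58425, 925) = 25 and 25 | (77 − 51627), so the pair is consistent; merging gives y ≡ 869577 (mod 2161725), where 2161725 = lcm(58425, 925).
The solution is unique modulo lcm(1025, 285, 925) = 2161725.

869577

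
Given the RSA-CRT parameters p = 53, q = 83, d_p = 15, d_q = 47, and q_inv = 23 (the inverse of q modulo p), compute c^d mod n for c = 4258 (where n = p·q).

m₁ = c^(d_p) mod p: c ≡ 18 (mod 53), and 18^15 mod 53 = 32.
m₂ = c^(d_q) mod q: c ≡ 25 (mod 83), and 25^47 mod 83 = 26.
h = q_inv·(m₁ − m₂) mod p = 23·(32 − 26) mod 53 = 32.
m = m₂ + h·q = 26 + 32·83 = 2682.

2682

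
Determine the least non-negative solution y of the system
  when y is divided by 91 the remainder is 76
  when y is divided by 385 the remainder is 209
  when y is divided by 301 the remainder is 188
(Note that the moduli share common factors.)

194634

Combine the congruences pairwise.
gcd(91, 385) = 7 and 7 | (209 − 76), so the pair is consistent; merging gives y ≡ 4444 (mod 5005), where 5005 = lcm(91, 385).
gcd(5005, 301) = 7 and 7 | (188 − 4444), so the pair is consistent; merging gives y ≡ 194634 (mod 215215), where 215215 = lcm(5005, 301).
The solution is unique modulo lcm(91, 385, 301) = 215215.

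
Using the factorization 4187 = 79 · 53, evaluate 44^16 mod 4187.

Mod 79: 44 ≡ 44; 44^16 ≡ 25 (mod 79).
Mod 53: 44 ≡ 44; 44^16 ≡ 13 (mod 53).
Combine by CRT: x ≡ 25 (mod 79), x ≡ 13 (mod 53) ⇒ x ≡ 1921 (mod 4187).

1921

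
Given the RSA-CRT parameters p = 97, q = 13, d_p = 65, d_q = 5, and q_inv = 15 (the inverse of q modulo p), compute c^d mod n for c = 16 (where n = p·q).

m₁ = c^(d_p) mod p: c ≡ 16 (mod 97), and 16^65 mod 97 = 6.
m₂ = c^(d_q) mod q: c ≡ 3 (mod 13), and 3^5 mod 13 = 9.
h = q_inv·(m₁ − m₂) mod p = 15·(6 − 9) mod 97 = 52.
m = m₂ + h·q = 9 + 52·13 = 685.

685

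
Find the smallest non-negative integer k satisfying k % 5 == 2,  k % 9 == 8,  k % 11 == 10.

The moduli are pairwise coprime; N = 5·9·11 = 495.
N/5 = 99; 99 ≡ 4 (mod 5); 4·4 ≡ 1, so inverse 4.
N/9 = 55; 55 ≡ 1 (mod 9), inverse 1.
N/11 = 45; 45 ≡ 1 (mod 11), inverse 1.
k ≡ 2·99·4 + 8·55·1 + 10·45·1 = 1682.
1682 mod 495 = 197.

197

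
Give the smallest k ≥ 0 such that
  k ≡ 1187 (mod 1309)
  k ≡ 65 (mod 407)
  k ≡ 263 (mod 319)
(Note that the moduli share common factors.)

Combine the congruences pairwise.
gcd(1309, 407) = 11 and 11 | (65 − 1187), so the pair is consistent; merging gives k ≡ 20822 (mod 48433), where 48433 = lcm(1309, 407).
gcd(48433, 319) = 11 and 11 | (263 − 20822), so the pair is consistent; merging gives k ≡ 989482 (mod 1404557), where 1404557 = lcm(48433, 319).
The solution is unique modulo lcm(1309, 407, 319) = 1404557.

989482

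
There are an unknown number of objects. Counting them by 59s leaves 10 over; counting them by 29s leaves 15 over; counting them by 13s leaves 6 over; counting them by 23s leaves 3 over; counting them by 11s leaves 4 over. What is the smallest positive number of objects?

Combine the congruences pairwise.
From N ≡ 10 (mod 59) write N = 10 + 59t. Substituting into N ≡ 15 (mod 29) gives 59t ≡ 5 (mod 29), and since 1⁻¹ ≡ 1 (mod 29), t ≡ 5. Hence N ≡ 10 + 59·5 = 305 (mod 1711).
From N ≡ 305 (mod 1711) write N = 305 + 1711t. Substituting into N ≡ 6 (mod 13) gives 1711t ≡ 0 (mod 13), and since 8⁻¹ ≡ 5 (mod 13), t ≡ 0. Hence N ≡ 305 + 1711·0 = 305 (mod 22243).
From N ≡ 305 (mod 22243) write N = 305 + 22243t. Substituting into N ≡ 3 (mod 23) gives 22243t ≡ 20 (mod 23), and since 2⁻¹ ≡ 12 (mod 23), t ≡ 10. Hence N ≡ 305 + 22243·10 = 222735 (mod 511589).
From N ≡ 222735 (mod 511589) write N = 222735 + 511589t. Substituting into N ≡ 4 (mod 11) gives 511589t ≡ 8 (mod 11), and since 1⁻¹ ≡ 1 (mod 11), t ≡ 8. Hence N ≡ 222735 + 511589·8 = 4315447 (mod 5627479).

4315447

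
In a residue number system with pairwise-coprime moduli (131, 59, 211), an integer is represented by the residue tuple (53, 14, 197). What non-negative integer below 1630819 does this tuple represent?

1514544

The moduli are pairwise coprime; N = 131·59·211 = 1630819.
N/131 = 12449; 12449 ≡ 4 (mod 131); 4·33 ≡ 1, so inverse 33.
N/59 = 27641; 27641 ≡ 29 (mod 59); 29·57 ≡ 1, so inverse 57.
N/211 = 7729; 7729 ≡ 133 (mod 211); 133·165 ≡ 1, so inverse 165.
x ≡ 53·12449·33 + 14·27641·57 + 197·7729·165 = 295061964.
295061964 mod 1630819 = 1514544.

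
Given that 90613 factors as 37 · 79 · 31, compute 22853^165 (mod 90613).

63580

Mod 37: 22853 ≡ 24; by Fermat, exponent reduces to 165 mod 36 = 21; 24^21 ≡ 14 (mod 37).
Mod 79: 22853 ≡ 22; by Fermat, exponent reduces to 165 mod 78 = 9; 22^9 ≡ 64 (mod 79).
Mod 31: 22853 ≡ 6; by Fermat, exponent reduces to 165 mod 30 = 15; 6^15 ≡ 30 (mod 31).
Combine by CRT: x ≡ 14 (mod 37), x ≡ 64 (mod 79), x ≡ 30 (mod 31) ⇒ x ≡ 63580 (mod 90613).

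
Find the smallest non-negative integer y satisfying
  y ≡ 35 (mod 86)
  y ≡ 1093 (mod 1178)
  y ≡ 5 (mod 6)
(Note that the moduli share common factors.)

Combine the congruences pairwise.
gcd(86, 1178) = 2 and 2 | (1093 − 35), so the pair is consistent; merging gives y ≡ 2271 (mod 50654), where 50654 = lcm(86, 1178).
gcd(50654, 6) = 2 and 2 | (5 − 2271), so the pair is consistent; merging gives y ≡ 52925 (mod 151962), where 151962 = lcm(50654, 6).
The solution is unique modulo lcm(86, 1178, 6) = 151962.

52925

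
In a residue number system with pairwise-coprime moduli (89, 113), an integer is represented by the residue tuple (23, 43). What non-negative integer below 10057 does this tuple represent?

From x ≡ 23 (mod 89) write x = 23 + 89t. Substituting into x ≡ 43 (mod 113) gives 89t ≡ 20 (mod 113), and since 89⁻¹ ≡ 80 (mod 113), t ≡ 18. Hence x ≡ 23 + 89·18 = 1625 (mod 10057).

1625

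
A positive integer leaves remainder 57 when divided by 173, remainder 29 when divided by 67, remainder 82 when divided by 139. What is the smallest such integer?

From m ≡ 57 (mod 173) write m = 57 + 173t. Substituting into m ≡ 29 (mod 67) gives 173t ≡ 39 (mod 67), and since 39⁻¹ ≡ 55 (mod 67), t ≡ 1. Hence m ≡ 57 + 173·1 = 230 (mod 11591).
From m ≡ 230 (mod 11591) write m = 230 + 11591t. Substituting into m ≡ 82 (mod 139) gives 11591t ≡ 130 (mod 139), and since 54⁻¹ ≡ 121 (mod 139), t ≡ 23. Hence m ≡ 230 + 11591·23 = 266823 (mod 1611149).

266823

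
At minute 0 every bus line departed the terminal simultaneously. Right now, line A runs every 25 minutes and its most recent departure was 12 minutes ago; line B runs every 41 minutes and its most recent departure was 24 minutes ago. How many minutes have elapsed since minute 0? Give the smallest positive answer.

762

From t ≡ 12 (mod 25) write t = 12 + 25s. Substituting into t ≡ 24 (mod 41) gives 25s ≡ 12 (mod 41), and since 25⁻¹ ≡ 23 (mod 41), s ≡ 30. Hence t ≡ 12 + 25·30 = 762 (mod 1025).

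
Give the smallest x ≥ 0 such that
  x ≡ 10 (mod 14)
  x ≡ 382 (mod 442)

Combine the congruences pairwise.
gcd(14, 442) = 2 and 2 | (382 − 10), so the pair is consistent; merging gives x ≡ 3034 (mod 3094), where 3094 = lcm(14, 442).
The solution is unique modulo lcm(14, 442) = 3094.

3034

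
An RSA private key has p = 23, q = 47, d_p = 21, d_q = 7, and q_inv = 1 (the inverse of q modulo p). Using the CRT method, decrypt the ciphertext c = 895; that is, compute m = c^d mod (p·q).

34

m₁ = c^(d_p) mod p: c ≡ 21 (mod 23), and 21^21 mod 23 = 11.
m₂ = c^(d_q) mod q: c ≡ 2 (mod 47), and 2^7 mod 47 = 34.
h = q_inv·(m₁ − m₂) mod p = 1·(11 − 34) mod 23 = 0.
m = m₂ + h·q = 34 + 0·47 = 34.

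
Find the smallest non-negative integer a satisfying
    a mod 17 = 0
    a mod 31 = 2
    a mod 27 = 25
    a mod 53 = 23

The moduli are pairwise coprime; N = 17·31·27·53 = 754137.
N/17 = 44361; 44361 ≡ 8 (mod 17); 8·15 ≡ 1, so inverse 15.
N/31 = 24327; 24327 ≡ 23 (mod 31); 23·27 ≡ 1, so inverse 27.
N/27 = 27931; 27931 ≡ 13 (mod 27); 13·25 ≡ 1, so inverse 25.
N/53 = 14229; 14229 ≡ 25 (mod 53); 25·17 ≡ 1, so inverse 17.
a ≡ 0·44361·15 + 2·24327·27 + 25·27931·25 + 23·14229·17 = 24334072.
24334072 mod 754137 = 201688.

201688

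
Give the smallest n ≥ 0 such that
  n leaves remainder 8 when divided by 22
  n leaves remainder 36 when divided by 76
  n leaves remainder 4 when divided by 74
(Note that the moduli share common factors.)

29752

gcd(22, 76) = 2 and 2 | (36 − 8), so the pair is consistent; merging gives n ≡ 492 (mod 836), where 836 = lcm(22, 76).
gcd(836, 74) = 2 and 2 | (4 − 492), so the pair is consistent; merging gives n ≡ 29752 (mod 30932), where 30932 = lcm(836, 74).
The solution is unique modulo lcm(22, 76, 74) = 30932.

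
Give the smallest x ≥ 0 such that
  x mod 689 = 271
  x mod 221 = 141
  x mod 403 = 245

266225

gcd(689, 221) = 13 and 13 | (141 − 271), so the pair is consistent; merging gives x ≡ 8539 (mod 11713), where 11713 = lcm(689, 221).
gcd(11713, 403) = 13 and 13 | (245 − 8539), so the pair is consistent; merging gives x ≡ 266225 (mod 363103), where 363103 = lcm(11713, 403).
The solution is unique modulo lcm(689, 221, 403) = 363103.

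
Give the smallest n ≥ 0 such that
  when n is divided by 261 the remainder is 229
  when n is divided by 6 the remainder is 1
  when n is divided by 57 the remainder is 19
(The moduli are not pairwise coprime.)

1273

gcd(261, 6) = 3 and 3 | (1 − 229), so the pair is consistent; merging gives n ≡ 229 (mod 522), where 522 = lcm(261, 6).
gcd(522, 57) = 3 and 3 | (19 − 229), so the pair is consistent; merging gives n ≡ 1273 (mod 9918), where 9918 = lcm(522, 57).
The solution is unique modulo lcm(261, 6, 57) = 9918.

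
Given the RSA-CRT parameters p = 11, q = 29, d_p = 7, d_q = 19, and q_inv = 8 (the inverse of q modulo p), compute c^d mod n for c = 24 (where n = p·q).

7

m₁ = c^(d_p) mod p: c ≡ 2 (mod 11), and 2^7 mod 11 = 7.
m₂ = c^(d_q) mod q: c ≡ 24 (mod 29), and 24^19 mod 29 = 7.
h = q_inv·(m₁ − m₂) mod p = 8·(7 − 7) mod 11 = 0.
m = m₂ + h·q = 7 + 0·29 = 7.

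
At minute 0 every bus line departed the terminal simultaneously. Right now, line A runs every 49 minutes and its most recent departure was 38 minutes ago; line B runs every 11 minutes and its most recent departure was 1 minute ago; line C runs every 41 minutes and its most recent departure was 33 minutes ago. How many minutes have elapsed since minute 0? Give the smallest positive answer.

5281

The moduli are pairwise coprime; N = 49·11·41 = 22099.
N/49 = 451; 451 ≡ 10 (mod 49); 10·5 ≡ 1, so inverse 5.
N/11 = 2009; 2009 ≡ 7 (mod 11); 7·8 ≡ 1, so inverse 8.
N/41 = 539; 539 ≡ 6 (mod 41); 6·7 ≡ 1, so inverse 7.
t ≡ 38·451·5 + 1·2009·8 + 33·539·7 = 226271.
226271 mod 22099 = 5281.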